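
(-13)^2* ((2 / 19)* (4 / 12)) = 338 / 57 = 5.93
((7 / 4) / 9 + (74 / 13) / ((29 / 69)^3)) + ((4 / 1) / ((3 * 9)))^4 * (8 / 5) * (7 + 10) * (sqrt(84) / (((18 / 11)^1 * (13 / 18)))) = 765952 * sqrt(21) / 34543665 + 877367375 / 11414052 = 76.97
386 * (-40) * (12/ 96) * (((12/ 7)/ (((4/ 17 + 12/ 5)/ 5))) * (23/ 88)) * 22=-28298625/ 784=-36095.18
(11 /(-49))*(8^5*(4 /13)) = -1441792 /637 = -2263.41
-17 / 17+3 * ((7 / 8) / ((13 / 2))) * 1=-31 / 52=-0.60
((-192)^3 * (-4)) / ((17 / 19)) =537919488 / 17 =31642322.82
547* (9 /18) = 547 /2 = 273.50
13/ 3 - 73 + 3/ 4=-815/ 12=-67.92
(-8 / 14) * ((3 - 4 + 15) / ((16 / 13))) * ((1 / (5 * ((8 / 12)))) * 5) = -9.75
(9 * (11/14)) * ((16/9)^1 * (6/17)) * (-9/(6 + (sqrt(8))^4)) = -2376/4165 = -0.57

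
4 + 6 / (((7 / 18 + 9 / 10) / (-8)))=-964 / 29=-33.24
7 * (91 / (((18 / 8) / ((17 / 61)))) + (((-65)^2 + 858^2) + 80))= 2845665683 / 549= 5183361.90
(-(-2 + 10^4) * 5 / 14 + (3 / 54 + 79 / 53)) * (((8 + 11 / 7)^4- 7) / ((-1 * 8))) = 26661081190565 / 7126168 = 3741292.82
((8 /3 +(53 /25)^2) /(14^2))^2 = 0.00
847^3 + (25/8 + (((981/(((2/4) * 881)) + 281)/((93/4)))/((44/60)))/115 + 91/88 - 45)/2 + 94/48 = 50383645467150599/82916196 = 607645404.61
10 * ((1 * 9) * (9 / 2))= 405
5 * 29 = 145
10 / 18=5 / 9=0.56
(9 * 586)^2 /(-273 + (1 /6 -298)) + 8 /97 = -16188346832 /332225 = -48727.06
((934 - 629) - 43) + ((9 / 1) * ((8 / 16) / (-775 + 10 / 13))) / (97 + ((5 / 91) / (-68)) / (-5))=175871401568 / 671265045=262.00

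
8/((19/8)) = 64/19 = 3.37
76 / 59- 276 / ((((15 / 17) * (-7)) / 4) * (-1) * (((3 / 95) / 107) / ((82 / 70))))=-30765869852 / 43365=-709463.16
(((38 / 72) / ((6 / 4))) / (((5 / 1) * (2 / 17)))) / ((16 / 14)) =2261 / 4320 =0.52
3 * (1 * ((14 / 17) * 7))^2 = 28812 / 289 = 99.70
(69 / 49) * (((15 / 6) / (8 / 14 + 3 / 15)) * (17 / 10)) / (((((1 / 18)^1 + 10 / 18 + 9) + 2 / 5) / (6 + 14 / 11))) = 5.64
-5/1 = -5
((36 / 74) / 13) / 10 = 0.00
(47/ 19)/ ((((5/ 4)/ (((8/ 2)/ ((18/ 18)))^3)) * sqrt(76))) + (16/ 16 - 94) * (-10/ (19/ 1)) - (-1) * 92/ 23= 6016 * sqrt(19)/ 1805 + 1006/ 19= 67.48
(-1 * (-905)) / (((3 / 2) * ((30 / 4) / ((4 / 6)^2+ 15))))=100636 / 81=1242.42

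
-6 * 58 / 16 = -87 / 4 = -21.75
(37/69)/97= 37/6693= 0.01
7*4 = 28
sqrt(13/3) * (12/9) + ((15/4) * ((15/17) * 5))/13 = 1125/884 + 4 * sqrt(39)/9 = 4.05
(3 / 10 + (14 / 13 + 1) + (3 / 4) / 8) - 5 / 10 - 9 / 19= 59161 / 39520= 1.50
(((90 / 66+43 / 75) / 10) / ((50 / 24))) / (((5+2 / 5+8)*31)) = 3196 / 14279375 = 0.00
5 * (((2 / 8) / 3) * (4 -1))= 1.25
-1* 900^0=-1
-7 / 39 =-0.18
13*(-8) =-104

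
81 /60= 27 /20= 1.35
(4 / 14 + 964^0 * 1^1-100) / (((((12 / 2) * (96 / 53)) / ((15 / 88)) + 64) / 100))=-4577875 / 59248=-77.27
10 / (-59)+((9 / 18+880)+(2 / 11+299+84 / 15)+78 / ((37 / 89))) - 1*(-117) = 357729813 / 240130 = 1489.73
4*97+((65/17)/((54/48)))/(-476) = 7064186/18207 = 387.99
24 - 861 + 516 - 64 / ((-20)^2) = -8029 / 25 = -321.16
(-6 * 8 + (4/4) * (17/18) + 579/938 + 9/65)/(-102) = 12703051/27985230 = 0.45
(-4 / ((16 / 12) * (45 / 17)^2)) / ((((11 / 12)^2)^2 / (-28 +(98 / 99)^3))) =388078337024 / 23676912765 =16.39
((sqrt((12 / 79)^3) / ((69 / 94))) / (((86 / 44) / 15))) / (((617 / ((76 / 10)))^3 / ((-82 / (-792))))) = 845906752 * sqrt(237) / 108734466925532775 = 0.00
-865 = -865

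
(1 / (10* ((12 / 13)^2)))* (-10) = -169 / 144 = -1.17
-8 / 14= -4 / 7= -0.57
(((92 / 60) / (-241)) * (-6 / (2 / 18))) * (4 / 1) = 1656 / 1205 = 1.37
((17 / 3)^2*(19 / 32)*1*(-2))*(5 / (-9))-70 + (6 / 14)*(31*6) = 280313 / 9072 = 30.90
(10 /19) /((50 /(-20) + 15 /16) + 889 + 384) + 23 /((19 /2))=935938 /386517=2.42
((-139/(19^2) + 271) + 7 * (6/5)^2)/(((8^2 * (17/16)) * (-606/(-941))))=5842669/911525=6.41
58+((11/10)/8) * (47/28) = 130437/2240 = 58.23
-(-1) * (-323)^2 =104329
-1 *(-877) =877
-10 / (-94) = 5 / 47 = 0.11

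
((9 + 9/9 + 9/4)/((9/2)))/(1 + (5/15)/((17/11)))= 833/372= 2.24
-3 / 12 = -1 / 4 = -0.25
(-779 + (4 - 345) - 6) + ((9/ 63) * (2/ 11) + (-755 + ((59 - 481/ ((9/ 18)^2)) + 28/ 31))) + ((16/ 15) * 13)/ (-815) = -109285688396/ 29181075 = -3745.09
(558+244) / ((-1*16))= -401 / 8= -50.12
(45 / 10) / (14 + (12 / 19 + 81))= 171 / 3634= 0.05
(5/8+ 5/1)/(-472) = -45/3776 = -0.01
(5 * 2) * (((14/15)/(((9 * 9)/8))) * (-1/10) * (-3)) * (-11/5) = -1232/2025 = -0.61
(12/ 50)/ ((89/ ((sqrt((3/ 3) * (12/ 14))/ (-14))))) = -3 * sqrt(42)/ 109025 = -0.00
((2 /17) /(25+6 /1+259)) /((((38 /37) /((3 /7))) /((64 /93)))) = 1184 /10163195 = 0.00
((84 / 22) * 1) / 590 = 0.01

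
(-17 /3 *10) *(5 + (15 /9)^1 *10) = -11050 /9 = -1227.78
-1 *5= -5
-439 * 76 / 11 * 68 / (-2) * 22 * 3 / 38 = 179112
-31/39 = -0.79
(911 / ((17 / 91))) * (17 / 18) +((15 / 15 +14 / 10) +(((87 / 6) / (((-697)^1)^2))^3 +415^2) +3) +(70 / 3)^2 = 7321582076793219572765861 / 41276148794758846440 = 177380.46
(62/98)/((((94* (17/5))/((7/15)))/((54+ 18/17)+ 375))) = 75547/190162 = 0.40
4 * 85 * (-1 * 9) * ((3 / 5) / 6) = -306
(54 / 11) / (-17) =-54 / 187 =-0.29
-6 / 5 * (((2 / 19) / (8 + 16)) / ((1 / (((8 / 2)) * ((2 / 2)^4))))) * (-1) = 2 / 95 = 0.02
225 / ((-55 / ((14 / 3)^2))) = -980 / 11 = -89.09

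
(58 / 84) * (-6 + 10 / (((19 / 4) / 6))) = 87 / 19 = 4.58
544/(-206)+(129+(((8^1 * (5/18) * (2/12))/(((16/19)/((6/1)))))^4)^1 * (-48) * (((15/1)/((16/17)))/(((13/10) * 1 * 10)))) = -681524374195/249889536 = -2727.30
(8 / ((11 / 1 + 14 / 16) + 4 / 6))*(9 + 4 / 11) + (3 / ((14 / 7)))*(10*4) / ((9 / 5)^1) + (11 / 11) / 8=39.43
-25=-25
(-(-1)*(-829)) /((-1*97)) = 829 /97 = 8.55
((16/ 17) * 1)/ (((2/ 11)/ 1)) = 88/ 17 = 5.18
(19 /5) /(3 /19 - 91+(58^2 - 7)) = 361 /310285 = 0.00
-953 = -953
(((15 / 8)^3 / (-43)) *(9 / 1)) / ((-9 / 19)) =64125 / 22016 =2.91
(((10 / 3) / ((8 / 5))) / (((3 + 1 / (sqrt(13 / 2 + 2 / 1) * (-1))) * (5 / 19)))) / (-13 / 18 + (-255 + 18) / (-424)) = -18.25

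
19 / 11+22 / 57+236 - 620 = -239443 / 627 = -381.89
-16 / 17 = -0.94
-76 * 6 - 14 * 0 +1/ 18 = -8207/ 18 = -455.94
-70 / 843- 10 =-8500 / 843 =-10.08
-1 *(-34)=34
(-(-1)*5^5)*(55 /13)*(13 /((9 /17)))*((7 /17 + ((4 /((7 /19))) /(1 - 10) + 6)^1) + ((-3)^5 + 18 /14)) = -43536109375 /567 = -76783261.68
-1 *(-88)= 88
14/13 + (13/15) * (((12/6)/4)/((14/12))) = 659/455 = 1.45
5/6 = 0.83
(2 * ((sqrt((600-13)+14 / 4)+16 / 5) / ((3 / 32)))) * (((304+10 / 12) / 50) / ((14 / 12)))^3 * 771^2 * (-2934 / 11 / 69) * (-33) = 455301097283488271616 / 616328125+14228159290109008488 * sqrt(2362) / 123265625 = 6348522681329.77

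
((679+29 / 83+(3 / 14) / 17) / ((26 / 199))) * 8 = 5341206566 / 128401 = 41597.86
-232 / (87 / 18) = -48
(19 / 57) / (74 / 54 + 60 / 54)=9 / 67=0.13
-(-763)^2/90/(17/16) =-4657352/765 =-6088.04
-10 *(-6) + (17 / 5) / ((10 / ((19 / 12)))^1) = 36323 / 600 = 60.54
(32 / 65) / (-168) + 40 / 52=1046 / 1365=0.77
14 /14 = 1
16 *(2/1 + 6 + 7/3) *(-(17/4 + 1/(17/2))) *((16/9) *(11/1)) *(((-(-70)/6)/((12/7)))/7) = -2100560/153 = -13729.15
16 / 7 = 2.29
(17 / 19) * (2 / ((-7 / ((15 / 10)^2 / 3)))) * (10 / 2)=-255 / 266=-0.96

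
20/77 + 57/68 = 5749/5236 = 1.10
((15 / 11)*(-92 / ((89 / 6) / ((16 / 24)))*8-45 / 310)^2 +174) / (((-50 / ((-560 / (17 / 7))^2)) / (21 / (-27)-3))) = 6745996.13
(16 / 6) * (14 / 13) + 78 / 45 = 898 / 195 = 4.61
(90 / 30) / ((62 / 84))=126 / 31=4.06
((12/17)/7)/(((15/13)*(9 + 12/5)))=52/6783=0.01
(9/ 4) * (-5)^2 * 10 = 1125/ 2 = 562.50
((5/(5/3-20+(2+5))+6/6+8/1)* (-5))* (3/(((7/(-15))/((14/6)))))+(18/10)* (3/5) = 546543/850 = 642.99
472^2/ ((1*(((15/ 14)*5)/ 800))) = 99807232/ 3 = 33269077.33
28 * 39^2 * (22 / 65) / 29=72072 / 145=497.05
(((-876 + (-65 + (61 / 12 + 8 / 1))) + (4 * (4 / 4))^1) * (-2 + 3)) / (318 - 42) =-3.35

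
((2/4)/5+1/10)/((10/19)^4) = 130321/50000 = 2.61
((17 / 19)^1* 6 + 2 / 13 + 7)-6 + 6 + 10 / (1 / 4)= 12973 / 247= 52.52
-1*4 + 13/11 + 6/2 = 2/11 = 0.18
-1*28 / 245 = -4 / 35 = -0.11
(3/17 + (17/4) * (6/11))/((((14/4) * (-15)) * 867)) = -311/5674515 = -0.00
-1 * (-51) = 51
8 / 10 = 4 / 5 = 0.80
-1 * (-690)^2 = -476100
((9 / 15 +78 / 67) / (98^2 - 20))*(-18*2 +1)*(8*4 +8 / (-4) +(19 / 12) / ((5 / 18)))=-1476909 / 6421280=-0.23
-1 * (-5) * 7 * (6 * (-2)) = -420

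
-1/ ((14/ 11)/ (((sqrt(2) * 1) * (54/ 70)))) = -297 * sqrt(2)/ 490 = -0.86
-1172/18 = -586/9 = -65.11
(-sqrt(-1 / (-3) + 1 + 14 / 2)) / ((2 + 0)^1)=-5 * sqrt(3) / 6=-1.44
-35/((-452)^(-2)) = -7150640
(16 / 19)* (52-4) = 768 / 19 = 40.42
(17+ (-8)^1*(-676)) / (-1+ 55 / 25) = 27125 / 6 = 4520.83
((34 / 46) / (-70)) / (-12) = 17 / 19320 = 0.00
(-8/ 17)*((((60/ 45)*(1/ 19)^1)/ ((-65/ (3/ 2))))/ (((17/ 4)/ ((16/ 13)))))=1024/ 4639895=0.00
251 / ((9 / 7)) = 1757 / 9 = 195.22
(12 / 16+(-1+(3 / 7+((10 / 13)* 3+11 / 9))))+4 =25253 / 3276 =7.71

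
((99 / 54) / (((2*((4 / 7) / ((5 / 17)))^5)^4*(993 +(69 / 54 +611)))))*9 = 452009259994330678882598876953125 / 413191074177455924314547962374157672382464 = 0.00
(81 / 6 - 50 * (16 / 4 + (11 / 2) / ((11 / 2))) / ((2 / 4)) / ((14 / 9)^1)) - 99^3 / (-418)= 267777 / 133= 2013.36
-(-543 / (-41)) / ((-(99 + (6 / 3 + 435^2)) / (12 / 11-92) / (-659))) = 988500 / 235873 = 4.19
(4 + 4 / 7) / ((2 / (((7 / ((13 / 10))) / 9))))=1.37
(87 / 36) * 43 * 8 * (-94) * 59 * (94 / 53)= -1300182056 / 159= -8177245.64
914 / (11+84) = 914 / 95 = 9.62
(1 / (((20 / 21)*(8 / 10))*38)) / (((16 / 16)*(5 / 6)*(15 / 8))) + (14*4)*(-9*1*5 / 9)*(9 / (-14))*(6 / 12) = 85521 / 950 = 90.02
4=4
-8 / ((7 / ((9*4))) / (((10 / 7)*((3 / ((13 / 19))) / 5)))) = -32832 / 637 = -51.54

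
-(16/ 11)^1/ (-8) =2/ 11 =0.18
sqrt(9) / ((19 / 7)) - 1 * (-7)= 154 / 19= 8.11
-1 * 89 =-89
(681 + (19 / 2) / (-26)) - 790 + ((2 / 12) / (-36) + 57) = -147055 / 2808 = -52.37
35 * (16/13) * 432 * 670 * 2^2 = 49872738.46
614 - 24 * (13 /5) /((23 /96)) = 40658 /115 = 353.55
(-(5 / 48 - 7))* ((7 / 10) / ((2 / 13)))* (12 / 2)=30121 / 160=188.26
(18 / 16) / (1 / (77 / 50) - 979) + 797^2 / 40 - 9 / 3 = 15877.22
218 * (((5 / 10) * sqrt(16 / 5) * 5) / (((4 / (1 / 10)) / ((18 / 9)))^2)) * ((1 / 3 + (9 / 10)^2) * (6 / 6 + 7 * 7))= 37387 * sqrt(5) / 600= 139.33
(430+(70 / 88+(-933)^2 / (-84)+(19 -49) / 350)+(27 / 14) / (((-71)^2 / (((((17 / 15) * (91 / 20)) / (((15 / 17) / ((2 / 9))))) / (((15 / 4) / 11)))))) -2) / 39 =-3098611507403 / 12164563125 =-254.72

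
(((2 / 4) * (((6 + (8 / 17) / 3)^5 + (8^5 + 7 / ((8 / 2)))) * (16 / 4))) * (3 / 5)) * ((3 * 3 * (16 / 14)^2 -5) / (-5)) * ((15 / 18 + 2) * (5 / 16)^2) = -19011102810554375 / 1018352176128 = -18668.50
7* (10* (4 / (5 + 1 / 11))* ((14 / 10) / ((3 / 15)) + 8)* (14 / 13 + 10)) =118800 / 13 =9138.46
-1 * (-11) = 11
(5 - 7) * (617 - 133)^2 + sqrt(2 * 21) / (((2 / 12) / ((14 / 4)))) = -468512 + 21 * sqrt(42) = -468375.90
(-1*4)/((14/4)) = -8/7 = -1.14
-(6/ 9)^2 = -4/ 9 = -0.44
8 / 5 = 1.60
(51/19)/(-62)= -51/1178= -0.04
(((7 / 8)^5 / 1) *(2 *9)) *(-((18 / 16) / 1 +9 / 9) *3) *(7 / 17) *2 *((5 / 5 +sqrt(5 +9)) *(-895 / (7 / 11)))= 4467552705 / 65536 +4467552705 *sqrt(14) / 65536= 323236.15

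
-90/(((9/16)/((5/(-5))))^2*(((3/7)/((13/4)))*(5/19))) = -221312/27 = -8196.74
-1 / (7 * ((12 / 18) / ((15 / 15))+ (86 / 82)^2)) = -5043 / 62363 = -0.08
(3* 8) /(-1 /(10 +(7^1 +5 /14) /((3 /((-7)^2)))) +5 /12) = 224928 /3833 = 58.68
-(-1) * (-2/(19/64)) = -128/19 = -6.74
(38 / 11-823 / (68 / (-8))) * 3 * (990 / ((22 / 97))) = 245557440 / 187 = 1313141.39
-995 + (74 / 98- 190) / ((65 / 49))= -73948 / 65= -1137.66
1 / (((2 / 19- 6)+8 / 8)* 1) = -19 / 93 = -0.20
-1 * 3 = -3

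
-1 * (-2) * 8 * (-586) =-9376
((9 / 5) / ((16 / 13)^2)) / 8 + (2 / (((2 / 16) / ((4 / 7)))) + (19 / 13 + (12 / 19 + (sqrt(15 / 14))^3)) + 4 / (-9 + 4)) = 15* sqrt(210) / 196 + 187398321 / 17704960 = 11.69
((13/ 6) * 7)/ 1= 91/ 6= 15.17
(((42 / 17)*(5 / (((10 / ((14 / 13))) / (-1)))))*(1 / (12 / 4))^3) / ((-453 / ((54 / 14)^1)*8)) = 7 / 133484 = 0.00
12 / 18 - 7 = -19 / 3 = -6.33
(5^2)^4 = 390625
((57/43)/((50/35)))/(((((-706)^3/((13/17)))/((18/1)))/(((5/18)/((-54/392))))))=84721/1157561286732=0.00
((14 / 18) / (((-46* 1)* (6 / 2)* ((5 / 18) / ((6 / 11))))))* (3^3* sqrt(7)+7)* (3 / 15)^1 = -378* sqrt(7) / 6325 - 98 / 6325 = -0.17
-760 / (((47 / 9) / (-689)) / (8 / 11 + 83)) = 4340451960 / 517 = 8395458.34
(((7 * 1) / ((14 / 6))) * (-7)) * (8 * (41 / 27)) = -2296 / 9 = -255.11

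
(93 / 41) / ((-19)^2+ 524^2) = 93 / 11272417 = 0.00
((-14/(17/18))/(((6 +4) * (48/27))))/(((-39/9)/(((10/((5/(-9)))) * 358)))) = -2740311/2210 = -1239.96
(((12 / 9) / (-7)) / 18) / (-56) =1 / 5292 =0.00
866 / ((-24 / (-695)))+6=301007 / 12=25083.92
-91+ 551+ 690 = 1150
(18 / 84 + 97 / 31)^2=2105401 / 188356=11.18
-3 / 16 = -0.19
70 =70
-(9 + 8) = -17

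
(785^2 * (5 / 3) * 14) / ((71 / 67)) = 2890095250 / 213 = 13568522.30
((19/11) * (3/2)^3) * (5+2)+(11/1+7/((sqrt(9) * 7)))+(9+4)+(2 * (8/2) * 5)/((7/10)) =225979/1848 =122.28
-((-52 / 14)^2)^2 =-456976 / 2401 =-190.33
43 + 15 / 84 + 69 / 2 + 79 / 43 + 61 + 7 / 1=177609 / 1204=147.52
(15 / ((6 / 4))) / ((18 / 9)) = 5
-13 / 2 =-6.50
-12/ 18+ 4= 3.33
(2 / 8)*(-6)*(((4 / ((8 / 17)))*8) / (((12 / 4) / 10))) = -340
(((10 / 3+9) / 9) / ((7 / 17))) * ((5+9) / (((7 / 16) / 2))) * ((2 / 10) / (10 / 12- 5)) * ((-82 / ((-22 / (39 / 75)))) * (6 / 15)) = -85825792 / 10828125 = -7.93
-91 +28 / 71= -6433 / 71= -90.61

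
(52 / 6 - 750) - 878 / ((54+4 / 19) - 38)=-367519 / 462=-795.50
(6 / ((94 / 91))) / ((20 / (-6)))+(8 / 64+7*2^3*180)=18947359 / 1880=10078.38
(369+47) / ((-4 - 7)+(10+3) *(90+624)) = 0.04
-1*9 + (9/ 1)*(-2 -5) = -72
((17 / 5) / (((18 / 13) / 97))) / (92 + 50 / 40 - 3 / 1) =42874 / 16245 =2.64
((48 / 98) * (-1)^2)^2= 576 / 2401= 0.24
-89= -89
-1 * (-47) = 47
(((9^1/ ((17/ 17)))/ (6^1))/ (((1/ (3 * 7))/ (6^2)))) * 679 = 769986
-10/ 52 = -0.19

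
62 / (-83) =-62 / 83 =-0.75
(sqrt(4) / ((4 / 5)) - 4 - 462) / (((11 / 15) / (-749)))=10414845 / 22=473402.05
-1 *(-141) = 141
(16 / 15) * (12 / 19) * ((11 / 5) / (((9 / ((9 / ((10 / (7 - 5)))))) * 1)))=704 / 2375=0.30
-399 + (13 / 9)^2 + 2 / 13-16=-412.76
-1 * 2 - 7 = -9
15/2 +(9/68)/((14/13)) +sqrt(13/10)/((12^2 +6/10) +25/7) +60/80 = 7*sqrt(130)/10372 +7971/952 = 8.38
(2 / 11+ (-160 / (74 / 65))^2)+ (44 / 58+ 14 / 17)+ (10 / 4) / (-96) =28156957923533 / 1425424704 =19753.38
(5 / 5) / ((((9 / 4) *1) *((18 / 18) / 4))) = 16 / 9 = 1.78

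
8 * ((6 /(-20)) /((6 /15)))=-6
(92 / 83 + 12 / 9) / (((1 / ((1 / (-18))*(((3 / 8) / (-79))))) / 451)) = 17138 / 59013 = 0.29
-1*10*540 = -5400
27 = 27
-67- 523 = -590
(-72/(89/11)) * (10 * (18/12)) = -11880/89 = -133.48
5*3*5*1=75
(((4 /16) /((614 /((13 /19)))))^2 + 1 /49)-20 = -2131800780903 /106698915904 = -19.98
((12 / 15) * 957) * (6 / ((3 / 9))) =13780.80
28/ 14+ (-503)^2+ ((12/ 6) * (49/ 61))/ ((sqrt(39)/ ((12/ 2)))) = 196 * sqrt(39)/ 793+ 253011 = 253012.54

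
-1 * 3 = -3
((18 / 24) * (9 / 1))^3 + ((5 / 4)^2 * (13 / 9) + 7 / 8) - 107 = 117319 / 576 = 203.68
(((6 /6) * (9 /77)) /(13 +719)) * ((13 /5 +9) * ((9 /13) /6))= 261 /1221220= 0.00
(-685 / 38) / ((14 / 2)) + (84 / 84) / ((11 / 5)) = -2.12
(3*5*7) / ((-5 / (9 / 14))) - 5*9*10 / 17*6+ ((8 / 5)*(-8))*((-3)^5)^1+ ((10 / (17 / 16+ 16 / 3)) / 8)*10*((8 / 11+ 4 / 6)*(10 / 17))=1687640321 / 574090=2939.68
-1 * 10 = -10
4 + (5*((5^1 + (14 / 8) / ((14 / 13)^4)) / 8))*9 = 6926909 / 175616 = 39.44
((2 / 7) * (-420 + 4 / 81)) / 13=-68032 / 7371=-9.23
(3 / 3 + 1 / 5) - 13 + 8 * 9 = 301 / 5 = 60.20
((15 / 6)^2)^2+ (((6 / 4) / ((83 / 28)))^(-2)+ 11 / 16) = 19252 / 441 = 43.66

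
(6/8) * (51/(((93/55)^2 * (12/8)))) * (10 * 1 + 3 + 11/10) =125.75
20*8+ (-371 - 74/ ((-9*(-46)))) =-211.18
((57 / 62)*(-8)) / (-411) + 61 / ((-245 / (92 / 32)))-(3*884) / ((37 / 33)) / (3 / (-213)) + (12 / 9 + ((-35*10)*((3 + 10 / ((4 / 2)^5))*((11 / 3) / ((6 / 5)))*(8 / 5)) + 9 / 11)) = 4947800332425697 / 30491251560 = 162269.51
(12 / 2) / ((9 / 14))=28 / 3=9.33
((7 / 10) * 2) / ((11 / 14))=98 / 55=1.78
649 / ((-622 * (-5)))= 649 / 3110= 0.21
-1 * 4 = -4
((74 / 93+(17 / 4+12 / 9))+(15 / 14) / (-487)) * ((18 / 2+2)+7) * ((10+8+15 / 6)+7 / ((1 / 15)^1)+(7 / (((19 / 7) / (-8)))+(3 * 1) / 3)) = 97599190923 / 8031604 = 12151.89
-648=-648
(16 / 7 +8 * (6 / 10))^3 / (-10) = -7626496 / 214375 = -35.58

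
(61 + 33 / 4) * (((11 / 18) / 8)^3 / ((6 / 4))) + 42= 752836655 / 17915904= 42.02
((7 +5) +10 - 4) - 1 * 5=13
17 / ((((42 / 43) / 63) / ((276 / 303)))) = 100878 / 101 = 998.79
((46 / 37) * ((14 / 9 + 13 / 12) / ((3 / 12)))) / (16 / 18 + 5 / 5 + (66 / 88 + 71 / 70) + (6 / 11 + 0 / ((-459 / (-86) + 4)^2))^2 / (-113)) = 8365141400 / 2326983983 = 3.59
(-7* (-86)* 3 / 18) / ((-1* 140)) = -43 / 60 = -0.72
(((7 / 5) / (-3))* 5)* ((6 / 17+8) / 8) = -2.44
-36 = -36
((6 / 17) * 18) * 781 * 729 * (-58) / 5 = -3566402136 / 85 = -41957672.19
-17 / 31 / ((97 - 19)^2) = -17 / 188604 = -0.00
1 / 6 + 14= 85 / 6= 14.17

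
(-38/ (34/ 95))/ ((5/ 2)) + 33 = -161/ 17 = -9.47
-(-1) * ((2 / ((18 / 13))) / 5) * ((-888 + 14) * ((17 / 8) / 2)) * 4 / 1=-96577 / 90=-1073.08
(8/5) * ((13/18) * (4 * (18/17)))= 416/85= 4.89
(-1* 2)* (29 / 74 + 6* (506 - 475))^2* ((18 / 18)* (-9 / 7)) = 1712221641 / 19166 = 89336.41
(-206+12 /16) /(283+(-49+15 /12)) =-821 /941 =-0.87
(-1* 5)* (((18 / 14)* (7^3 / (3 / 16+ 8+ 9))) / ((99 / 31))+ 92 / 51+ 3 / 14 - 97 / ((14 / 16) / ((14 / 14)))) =217722719 / 431970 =504.02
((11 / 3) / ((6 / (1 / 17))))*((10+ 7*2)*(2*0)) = 0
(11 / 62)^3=0.01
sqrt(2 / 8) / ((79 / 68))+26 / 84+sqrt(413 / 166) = 2455 / 3318+sqrt(68558) / 166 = 2.32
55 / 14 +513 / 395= 28907 / 5530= 5.23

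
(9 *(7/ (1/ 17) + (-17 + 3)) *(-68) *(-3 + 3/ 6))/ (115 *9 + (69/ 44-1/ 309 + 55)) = 312028200/ 2120131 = 147.17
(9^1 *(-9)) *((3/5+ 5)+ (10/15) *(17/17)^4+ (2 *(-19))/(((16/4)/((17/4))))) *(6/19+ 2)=1215621/190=6398.01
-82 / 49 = -1.67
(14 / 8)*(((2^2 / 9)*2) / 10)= 7 / 45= 0.16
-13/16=-0.81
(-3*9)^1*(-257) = 6939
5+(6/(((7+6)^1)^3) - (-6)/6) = 13188/2197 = 6.00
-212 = -212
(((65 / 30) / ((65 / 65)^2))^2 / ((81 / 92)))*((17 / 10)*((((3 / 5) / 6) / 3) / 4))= 66079 / 874800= 0.08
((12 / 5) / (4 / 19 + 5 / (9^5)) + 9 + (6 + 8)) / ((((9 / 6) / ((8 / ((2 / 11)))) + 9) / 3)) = 6133832 / 537025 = 11.42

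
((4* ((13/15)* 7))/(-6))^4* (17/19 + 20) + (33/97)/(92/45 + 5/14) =63928972603472242/11434424686875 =5590.92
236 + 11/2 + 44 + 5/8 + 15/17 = 39033/136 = 287.01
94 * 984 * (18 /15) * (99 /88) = 624348 /5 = 124869.60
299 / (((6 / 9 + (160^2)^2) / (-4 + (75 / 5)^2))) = 198237 / 1966080002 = 0.00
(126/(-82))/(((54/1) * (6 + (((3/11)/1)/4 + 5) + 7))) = -154/97785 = -0.00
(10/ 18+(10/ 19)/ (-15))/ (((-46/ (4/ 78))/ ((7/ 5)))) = -623/ 766935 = -0.00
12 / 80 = 3 / 20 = 0.15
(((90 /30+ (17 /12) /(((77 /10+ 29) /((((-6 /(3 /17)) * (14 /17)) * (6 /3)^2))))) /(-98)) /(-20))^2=2122849 /4656791361600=0.00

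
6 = 6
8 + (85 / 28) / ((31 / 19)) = 8559 / 868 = 9.86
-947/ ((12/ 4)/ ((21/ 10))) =-6629/ 10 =-662.90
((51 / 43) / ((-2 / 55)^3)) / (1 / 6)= -147996.37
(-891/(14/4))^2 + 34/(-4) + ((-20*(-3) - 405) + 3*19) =6321991/98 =64510.11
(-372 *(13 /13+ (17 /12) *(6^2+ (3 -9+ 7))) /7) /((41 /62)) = -1232002 /287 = -4292.69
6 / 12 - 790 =-1579 / 2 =-789.50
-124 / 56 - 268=-3783 / 14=-270.21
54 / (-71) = -54 / 71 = -0.76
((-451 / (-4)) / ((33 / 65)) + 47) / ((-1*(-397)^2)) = -3229 / 1891308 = -0.00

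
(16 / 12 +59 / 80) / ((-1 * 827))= -497 / 198480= -0.00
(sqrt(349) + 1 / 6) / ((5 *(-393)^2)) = 1 / 4633470 + sqrt(349) / 772245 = 0.00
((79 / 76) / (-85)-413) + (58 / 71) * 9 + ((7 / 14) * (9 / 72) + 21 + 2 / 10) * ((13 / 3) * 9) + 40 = 850497611 / 1834640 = 463.58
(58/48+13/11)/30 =631/7920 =0.08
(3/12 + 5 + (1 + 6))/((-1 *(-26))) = 49/104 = 0.47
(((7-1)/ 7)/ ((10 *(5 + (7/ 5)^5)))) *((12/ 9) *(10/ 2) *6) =9375/ 28378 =0.33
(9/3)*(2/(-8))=-3/4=-0.75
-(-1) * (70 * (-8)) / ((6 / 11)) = -3080 / 3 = -1026.67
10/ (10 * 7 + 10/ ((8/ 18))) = 4/ 37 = 0.11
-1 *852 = -852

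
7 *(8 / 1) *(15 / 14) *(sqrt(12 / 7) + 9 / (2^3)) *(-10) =-1200 *sqrt(21) / 7 -675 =-1460.58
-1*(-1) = 1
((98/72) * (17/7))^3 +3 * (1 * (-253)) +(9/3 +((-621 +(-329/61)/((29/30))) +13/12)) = -111039993041/82534464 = -1345.38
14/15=0.93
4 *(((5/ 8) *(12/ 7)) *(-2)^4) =480/ 7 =68.57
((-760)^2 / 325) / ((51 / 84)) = 646912 / 221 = 2927.20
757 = 757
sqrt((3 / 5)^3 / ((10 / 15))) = 9* sqrt(10) / 50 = 0.57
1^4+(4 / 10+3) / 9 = 62 / 45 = 1.38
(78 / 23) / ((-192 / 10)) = -65 / 368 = -0.18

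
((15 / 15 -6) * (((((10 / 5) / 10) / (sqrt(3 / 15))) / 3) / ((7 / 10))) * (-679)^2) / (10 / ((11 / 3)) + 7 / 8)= -57959440 * sqrt(5) / 951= -136278.91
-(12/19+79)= -1513/19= -79.63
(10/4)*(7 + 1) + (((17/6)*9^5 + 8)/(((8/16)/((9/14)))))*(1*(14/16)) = 3011963/16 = 188247.69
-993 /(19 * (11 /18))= -85.52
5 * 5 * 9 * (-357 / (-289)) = 4725 / 17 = 277.94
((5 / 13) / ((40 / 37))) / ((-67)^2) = 37 / 466856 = 0.00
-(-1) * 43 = 43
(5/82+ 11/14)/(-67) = -243/19229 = -0.01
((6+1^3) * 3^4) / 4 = 567 / 4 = 141.75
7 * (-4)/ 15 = -28/ 15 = -1.87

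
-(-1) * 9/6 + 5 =13/2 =6.50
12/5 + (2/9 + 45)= 2143/45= 47.62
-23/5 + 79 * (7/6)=2627/30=87.57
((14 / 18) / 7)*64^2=4096 / 9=455.11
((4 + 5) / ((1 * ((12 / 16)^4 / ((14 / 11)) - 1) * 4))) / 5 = -8064 / 13465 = -0.60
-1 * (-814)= 814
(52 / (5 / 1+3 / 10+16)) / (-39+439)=13 / 2130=0.01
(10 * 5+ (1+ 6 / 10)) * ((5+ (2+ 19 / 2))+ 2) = 4773 / 5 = 954.60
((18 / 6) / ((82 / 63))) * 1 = 189 / 82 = 2.30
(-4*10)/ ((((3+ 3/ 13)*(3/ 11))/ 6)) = -5720/ 21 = -272.38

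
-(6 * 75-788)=338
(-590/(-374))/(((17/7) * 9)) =2065/28611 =0.07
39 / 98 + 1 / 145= 0.40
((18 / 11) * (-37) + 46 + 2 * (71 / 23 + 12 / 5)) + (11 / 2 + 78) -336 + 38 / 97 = -62746377 / 245410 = -255.68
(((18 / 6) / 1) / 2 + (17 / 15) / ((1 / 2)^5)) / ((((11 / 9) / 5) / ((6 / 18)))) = 103 / 2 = 51.50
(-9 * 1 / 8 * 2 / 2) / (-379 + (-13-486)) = 9 / 7024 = 0.00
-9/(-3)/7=3/7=0.43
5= 5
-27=-27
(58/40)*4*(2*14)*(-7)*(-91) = 517244/5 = 103448.80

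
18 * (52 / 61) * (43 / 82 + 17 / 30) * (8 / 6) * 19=86944 / 205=424.12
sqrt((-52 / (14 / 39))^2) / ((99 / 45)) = 5070 / 77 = 65.84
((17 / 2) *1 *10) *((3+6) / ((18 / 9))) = 765 / 2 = 382.50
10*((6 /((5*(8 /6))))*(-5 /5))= -9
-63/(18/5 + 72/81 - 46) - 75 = -137265/1868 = -73.48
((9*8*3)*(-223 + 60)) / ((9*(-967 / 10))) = 39120 / 967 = 40.46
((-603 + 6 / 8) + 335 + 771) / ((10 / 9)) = 3627 / 8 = 453.38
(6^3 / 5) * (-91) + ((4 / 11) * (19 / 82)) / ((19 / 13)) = -3931.14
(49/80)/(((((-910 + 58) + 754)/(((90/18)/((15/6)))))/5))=-1/16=-0.06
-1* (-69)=69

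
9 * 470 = 4230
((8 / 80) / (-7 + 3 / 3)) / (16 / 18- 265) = 3 / 47540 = 0.00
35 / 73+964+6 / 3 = 70553 / 73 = 966.48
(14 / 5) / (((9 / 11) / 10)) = 308 / 9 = 34.22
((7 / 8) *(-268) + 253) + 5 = 47 / 2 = 23.50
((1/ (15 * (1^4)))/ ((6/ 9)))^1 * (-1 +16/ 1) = 3/ 2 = 1.50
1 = 1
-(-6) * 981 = 5886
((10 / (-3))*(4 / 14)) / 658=-10 / 6909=-0.00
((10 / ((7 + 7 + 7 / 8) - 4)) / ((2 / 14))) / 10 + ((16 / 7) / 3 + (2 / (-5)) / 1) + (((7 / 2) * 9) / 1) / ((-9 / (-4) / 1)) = 45692 / 3045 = 15.01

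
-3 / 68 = -0.04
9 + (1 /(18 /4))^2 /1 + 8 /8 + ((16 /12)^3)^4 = 22117870 /531441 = 41.62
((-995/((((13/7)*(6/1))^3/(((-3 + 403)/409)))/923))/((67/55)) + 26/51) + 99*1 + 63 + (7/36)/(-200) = -629895015629999/1700542490400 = -370.41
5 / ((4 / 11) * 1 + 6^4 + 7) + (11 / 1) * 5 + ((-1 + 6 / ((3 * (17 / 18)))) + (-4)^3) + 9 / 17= -1791190 / 243729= -7.35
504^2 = 254016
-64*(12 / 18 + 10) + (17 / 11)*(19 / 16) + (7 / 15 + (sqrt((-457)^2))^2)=183188399 / 880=208168.64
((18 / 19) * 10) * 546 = 98280 / 19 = 5172.63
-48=-48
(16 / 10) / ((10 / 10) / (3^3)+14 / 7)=216 / 275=0.79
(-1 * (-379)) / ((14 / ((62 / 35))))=11749 / 245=47.96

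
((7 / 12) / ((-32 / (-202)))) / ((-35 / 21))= -707 / 320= -2.21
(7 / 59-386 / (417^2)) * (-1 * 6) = -2388898 / 3419817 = -0.70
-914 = -914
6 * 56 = 336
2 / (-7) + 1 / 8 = -9 / 56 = -0.16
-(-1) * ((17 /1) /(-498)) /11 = -17 /5478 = -0.00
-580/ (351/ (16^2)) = -423.02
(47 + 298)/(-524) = -0.66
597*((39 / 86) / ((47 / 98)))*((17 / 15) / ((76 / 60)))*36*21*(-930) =-13636053096120 / 38399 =-355114797.16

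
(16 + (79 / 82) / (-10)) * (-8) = -26082 / 205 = -127.23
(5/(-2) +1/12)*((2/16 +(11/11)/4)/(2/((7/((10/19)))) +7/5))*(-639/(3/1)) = 4107705/32992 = 124.51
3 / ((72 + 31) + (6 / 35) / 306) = 5355 / 183856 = 0.03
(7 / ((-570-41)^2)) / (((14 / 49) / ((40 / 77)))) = 140 / 4106531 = 0.00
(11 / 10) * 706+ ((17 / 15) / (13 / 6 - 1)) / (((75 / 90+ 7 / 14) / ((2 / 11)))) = 299042 / 385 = 776.73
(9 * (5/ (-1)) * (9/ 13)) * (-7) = 2835/ 13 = 218.08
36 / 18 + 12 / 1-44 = -30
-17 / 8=-2.12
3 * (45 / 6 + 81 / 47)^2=2255067 / 8836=255.21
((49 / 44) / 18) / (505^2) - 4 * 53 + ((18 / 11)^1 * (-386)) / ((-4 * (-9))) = -229.55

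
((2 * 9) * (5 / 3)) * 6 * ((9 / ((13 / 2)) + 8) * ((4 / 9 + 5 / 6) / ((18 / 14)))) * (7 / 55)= 274988 / 1287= 213.67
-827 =-827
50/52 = 25/26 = 0.96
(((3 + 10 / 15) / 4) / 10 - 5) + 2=-349 / 120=-2.91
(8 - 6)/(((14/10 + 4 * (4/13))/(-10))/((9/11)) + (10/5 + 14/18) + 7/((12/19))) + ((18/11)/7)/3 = 2752278/12197801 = 0.23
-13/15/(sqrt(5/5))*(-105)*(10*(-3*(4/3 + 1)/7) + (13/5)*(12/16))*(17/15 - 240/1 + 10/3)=172539.94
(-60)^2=3600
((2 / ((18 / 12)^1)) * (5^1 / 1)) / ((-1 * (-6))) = 10 / 9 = 1.11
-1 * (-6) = 6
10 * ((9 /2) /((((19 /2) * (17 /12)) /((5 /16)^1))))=675 /646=1.04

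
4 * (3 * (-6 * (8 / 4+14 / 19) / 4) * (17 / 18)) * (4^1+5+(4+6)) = -884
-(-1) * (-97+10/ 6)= -286/ 3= -95.33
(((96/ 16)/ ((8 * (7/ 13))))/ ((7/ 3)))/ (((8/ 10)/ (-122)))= -35685/ 392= -91.03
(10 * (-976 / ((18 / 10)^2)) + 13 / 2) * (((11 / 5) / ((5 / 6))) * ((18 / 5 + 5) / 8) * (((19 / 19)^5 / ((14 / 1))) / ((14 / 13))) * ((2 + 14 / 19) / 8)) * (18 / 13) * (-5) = 1340.06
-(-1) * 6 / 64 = 3 / 32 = 0.09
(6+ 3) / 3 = 3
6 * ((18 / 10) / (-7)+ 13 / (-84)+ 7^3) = 143887 / 70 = 2055.53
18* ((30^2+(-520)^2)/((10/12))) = 5860080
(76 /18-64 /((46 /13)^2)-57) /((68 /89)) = -24529379 /323748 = -75.77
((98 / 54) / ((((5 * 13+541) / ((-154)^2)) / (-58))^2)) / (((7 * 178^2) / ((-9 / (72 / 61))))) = -12623703094387 / 39269830806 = -321.46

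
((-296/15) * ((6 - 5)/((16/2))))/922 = -37/13830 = -0.00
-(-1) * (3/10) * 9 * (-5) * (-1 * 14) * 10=1890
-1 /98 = -0.01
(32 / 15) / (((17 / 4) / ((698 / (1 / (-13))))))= -1161472 / 255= -4554.79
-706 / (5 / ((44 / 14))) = -15532 / 35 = -443.77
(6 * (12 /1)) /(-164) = -18 /41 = -0.44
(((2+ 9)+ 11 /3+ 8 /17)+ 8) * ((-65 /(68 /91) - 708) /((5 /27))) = -28705329 /289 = -99326.40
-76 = -76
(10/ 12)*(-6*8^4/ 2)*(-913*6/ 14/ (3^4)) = 9349120/ 189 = 49466.24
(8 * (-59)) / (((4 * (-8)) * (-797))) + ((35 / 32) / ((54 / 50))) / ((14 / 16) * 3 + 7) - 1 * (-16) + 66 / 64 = 17.12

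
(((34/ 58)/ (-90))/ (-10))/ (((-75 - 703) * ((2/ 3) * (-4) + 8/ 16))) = 17/ 43995900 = 0.00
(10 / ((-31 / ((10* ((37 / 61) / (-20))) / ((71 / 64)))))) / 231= 11840 / 31014291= 0.00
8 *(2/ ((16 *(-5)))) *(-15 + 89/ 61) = 826/ 305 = 2.71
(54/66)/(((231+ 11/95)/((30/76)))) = 675/483032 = 0.00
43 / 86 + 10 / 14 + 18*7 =127.21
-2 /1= -2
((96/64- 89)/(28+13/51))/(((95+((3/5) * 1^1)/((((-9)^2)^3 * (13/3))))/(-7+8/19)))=0.21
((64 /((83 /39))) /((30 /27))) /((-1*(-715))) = 864 /22825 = 0.04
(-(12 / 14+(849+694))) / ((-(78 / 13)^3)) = 10807 / 1512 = 7.15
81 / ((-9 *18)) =-1 / 2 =-0.50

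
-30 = -30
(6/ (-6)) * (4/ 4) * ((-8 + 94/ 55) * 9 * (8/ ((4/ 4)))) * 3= 74736/ 55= 1358.84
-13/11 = -1.18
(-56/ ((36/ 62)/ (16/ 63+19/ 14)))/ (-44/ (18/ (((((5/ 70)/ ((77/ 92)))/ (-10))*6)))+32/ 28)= -1541785/ 12582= -122.54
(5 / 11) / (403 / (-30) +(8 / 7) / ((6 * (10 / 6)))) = -1050 / 30767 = -0.03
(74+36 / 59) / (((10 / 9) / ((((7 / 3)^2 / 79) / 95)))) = 107849 / 2213975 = 0.05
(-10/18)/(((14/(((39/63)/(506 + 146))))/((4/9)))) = -0.00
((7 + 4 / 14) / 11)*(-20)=-1020 / 77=-13.25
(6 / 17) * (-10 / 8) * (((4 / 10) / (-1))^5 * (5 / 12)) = 4 / 2125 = 0.00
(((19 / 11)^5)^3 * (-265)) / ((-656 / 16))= 23489.61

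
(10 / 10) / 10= 1 / 10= 0.10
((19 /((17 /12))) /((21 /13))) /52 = 19 /119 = 0.16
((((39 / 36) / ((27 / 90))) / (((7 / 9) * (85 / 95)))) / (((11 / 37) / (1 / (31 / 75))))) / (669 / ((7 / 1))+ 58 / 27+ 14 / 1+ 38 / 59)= 5459410125 / 14526899398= 0.38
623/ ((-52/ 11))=-131.79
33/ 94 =0.35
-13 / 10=-1.30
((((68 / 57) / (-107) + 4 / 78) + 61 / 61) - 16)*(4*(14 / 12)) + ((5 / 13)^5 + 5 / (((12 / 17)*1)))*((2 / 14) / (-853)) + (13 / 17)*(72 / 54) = -27108595142763145 / 394052959410084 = -68.79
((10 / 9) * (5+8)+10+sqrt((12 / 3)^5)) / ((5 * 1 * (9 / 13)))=6604 / 405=16.31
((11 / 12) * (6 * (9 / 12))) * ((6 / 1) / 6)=33 / 8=4.12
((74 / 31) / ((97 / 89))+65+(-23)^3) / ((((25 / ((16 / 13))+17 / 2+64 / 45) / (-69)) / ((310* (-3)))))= -25680566.46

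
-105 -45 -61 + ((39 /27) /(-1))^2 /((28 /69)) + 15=-144289 /756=-190.86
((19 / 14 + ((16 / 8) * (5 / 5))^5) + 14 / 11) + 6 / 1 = 6257 / 154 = 40.63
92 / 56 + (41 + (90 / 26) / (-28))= 2211 / 52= 42.52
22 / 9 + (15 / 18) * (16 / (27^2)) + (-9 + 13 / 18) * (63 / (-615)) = 2968607 / 896670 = 3.31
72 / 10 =36 / 5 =7.20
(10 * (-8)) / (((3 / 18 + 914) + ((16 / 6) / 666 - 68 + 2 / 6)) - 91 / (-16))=-1278720 / 13621429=-0.09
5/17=0.29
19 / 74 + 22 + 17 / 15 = 25963 / 1110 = 23.39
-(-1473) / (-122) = -1473 / 122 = -12.07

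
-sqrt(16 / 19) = -4 * sqrt(19) / 19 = -0.92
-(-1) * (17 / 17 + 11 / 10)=21 / 10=2.10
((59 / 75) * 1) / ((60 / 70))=0.92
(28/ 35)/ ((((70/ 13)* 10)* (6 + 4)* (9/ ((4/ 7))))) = 0.00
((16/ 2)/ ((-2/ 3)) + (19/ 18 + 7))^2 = 5041/ 324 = 15.56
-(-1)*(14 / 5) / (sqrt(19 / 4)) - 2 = -2 + 28*sqrt(19) / 95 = -0.72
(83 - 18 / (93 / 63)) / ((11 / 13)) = 28535 / 341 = 83.68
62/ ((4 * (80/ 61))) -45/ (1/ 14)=-98909/ 160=-618.18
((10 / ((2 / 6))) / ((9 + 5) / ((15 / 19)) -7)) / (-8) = -225 / 644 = -0.35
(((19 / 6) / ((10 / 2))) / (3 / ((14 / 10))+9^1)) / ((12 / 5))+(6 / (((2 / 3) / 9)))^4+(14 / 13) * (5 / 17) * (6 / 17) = 69865861524181 / 1623024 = 43046721.14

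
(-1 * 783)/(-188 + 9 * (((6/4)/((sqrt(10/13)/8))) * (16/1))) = -42282 * sqrt(130)/1202011 - 184005/4808044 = -0.44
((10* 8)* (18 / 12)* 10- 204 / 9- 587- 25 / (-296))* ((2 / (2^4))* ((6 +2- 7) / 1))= 524291 / 7104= 73.80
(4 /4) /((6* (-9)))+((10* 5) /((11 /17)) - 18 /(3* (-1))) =49453 /594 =83.25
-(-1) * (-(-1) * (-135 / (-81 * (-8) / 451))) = -2255 / 24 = -93.96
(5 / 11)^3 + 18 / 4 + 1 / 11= 12471 / 2662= 4.68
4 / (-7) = -4 / 7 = -0.57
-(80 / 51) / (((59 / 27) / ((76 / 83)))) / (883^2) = -54720 / 64908329561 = -0.00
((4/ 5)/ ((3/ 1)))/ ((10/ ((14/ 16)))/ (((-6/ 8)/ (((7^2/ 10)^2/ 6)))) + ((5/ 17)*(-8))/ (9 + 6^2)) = -51/ 11672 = -0.00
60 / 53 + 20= 1120 / 53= 21.13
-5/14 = -0.36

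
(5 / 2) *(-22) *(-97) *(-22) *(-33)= 3873210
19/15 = 1.27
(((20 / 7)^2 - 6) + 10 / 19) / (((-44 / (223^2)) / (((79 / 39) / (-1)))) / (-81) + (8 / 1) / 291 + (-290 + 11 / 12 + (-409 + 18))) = -103054421967264 / 26057129255354981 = -0.00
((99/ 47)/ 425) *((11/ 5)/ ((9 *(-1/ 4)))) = -484/ 99875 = -0.00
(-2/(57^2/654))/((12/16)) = -1744/3249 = -0.54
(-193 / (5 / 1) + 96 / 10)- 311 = -340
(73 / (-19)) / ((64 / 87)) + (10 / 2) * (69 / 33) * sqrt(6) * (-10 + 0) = -1150 * sqrt(6) / 11-6351 / 1216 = -261.31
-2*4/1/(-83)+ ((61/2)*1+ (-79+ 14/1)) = -5711/166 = -34.40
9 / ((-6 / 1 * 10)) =-3 / 20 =-0.15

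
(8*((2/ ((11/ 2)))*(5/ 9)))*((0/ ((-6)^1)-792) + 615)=-9440/ 33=-286.06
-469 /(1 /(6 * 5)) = -14070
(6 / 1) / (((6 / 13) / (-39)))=-507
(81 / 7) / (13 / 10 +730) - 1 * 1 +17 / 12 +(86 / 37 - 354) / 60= -205649139 / 37881340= -5.43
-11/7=-1.57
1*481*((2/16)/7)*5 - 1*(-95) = 7725/56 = 137.95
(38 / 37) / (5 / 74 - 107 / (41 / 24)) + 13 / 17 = 2414779 / 3227059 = 0.75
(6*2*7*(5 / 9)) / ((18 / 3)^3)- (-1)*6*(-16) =-15517 / 162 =-95.78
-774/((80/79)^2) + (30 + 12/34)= -39408339/54400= -724.42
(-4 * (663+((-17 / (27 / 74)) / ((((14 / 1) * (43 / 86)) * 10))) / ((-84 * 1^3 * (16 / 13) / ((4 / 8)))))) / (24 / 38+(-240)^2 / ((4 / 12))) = -0.02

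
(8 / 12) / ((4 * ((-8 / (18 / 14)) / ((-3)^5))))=729 / 112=6.51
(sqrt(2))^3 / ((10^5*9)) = sqrt(2) / 450000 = 0.00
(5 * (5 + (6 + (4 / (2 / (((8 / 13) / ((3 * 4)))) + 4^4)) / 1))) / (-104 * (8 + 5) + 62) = -0.04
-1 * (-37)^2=-1369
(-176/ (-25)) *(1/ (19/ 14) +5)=19184/ 475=40.39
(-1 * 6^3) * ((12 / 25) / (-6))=432 / 25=17.28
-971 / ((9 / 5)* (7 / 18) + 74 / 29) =-281590 / 943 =-298.61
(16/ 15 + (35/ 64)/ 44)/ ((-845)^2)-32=-965133266419/ 30160416000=-32.00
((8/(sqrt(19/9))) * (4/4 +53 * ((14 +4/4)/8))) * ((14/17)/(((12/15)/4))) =168630 * sqrt(19)/323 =2275.67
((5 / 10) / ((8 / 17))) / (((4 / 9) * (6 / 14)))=357 / 64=5.58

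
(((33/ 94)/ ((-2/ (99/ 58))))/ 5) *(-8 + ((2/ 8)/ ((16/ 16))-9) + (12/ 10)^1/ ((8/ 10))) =199287/ 218080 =0.91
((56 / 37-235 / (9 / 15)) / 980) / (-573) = 43307 / 62330940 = 0.00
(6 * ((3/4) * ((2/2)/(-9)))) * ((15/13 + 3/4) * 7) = -693/104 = -6.66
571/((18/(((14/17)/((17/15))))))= 19985/867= 23.05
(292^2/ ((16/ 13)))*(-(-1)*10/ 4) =346385/ 2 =173192.50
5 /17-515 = -8750 /17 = -514.71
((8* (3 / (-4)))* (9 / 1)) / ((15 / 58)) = -1044 / 5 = -208.80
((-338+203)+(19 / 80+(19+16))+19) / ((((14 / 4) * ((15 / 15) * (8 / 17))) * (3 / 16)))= -15691 / 60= -261.52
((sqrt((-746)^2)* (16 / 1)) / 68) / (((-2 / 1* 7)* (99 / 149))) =-222308 / 11781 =-18.87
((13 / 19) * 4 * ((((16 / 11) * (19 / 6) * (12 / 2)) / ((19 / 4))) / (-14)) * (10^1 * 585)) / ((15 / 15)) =-9734400 / 1463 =-6653.73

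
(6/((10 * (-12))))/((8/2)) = -1/80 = -0.01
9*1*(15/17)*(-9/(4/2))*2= -1215/17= -71.47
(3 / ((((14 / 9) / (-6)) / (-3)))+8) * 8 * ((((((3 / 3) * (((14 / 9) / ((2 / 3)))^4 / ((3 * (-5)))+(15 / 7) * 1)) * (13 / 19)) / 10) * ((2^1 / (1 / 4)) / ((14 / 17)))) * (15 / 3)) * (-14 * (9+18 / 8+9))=-749600176 / 13965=-53677.06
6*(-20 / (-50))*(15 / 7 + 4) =516 / 35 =14.74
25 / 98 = 0.26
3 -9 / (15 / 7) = -6 / 5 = -1.20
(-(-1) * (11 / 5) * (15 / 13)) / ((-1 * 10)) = -33 / 130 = -0.25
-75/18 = -25/6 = -4.17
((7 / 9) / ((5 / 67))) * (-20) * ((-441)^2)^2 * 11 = -86723613974844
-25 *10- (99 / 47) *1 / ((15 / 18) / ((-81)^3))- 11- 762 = 315435549 / 235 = 1342278.93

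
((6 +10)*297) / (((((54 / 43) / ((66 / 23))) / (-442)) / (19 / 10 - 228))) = 124792331664 / 115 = 1085150710.12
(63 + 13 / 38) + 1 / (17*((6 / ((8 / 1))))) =122909 / 1938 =63.42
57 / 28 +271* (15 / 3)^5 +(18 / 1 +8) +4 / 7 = 23713301 / 28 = 846903.61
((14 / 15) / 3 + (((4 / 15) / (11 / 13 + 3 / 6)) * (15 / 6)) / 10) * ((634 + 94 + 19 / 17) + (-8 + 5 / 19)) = 132347408 / 508725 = 260.16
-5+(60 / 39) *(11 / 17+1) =-545 / 221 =-2.47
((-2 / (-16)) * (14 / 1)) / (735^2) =1 / 308700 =0.00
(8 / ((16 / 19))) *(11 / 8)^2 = 2299 / 128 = 17.96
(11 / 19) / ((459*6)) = 11 / 52326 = 0.00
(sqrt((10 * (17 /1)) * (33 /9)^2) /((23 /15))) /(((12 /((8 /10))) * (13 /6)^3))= 792 * sqrt(170) /50531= 0.20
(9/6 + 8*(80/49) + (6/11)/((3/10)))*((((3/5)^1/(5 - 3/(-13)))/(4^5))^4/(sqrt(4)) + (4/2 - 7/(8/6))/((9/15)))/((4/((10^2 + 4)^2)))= -129541759684325942955440067031/539973986701258260480000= -239903.70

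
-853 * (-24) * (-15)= -307080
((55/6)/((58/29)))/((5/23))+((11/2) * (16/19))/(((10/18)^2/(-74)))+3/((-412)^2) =-1089.38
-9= -9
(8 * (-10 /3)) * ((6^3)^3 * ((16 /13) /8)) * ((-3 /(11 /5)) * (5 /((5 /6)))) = 338272313.29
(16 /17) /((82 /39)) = 312 /697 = 0.45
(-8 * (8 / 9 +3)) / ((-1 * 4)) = 7.78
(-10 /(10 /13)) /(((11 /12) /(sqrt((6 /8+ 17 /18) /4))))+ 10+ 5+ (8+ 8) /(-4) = 11 - 13 * sqrt(61) /11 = 1.77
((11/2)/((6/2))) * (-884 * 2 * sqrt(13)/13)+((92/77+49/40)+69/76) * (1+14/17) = 6036847/994840 - 748 * sqrt(13)/3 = -892.92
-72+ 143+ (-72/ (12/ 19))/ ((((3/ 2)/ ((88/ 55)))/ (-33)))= 4083.80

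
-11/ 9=-1.22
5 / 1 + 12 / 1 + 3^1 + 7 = 27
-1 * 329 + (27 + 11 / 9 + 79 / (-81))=-24442 / 81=-301.75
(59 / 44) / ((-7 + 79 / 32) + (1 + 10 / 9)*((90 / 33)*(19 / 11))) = 15576 / 62885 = 0.25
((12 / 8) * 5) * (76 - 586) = -3825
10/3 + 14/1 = 52/3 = 17.33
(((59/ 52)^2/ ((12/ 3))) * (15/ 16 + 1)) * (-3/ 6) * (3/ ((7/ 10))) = -1618665/ 1211392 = -1.34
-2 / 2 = -1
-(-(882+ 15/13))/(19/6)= 68886/247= 278.89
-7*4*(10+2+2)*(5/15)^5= -392/243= -1.61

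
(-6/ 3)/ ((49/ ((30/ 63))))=-20/ 1029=-0.02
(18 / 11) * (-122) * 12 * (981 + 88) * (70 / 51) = -657306720 / 187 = -3515009.20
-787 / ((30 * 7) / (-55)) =8657 / 42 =206.12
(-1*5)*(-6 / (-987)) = -10 / 329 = -0.03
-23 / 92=-0.25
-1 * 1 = -1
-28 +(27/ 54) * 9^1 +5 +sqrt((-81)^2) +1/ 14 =438/ 7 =62.57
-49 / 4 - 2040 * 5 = -40849 / 4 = -10212.25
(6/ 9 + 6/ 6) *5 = 25/ 3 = 8.33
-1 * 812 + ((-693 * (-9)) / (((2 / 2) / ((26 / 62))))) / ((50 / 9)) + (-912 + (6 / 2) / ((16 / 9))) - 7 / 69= -1070886967 / 855600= -1251.62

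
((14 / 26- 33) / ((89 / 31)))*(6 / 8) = -19623 / 2314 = -8.48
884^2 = 781456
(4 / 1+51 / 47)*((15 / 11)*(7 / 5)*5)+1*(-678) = -325431 / 517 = -629.46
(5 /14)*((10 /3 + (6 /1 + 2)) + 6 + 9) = 395 /42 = 9.40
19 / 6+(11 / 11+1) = 31 / 6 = 5.17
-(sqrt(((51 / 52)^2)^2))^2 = -6765201 / 7311616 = -0.93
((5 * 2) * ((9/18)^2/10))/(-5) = -1/20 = -0.05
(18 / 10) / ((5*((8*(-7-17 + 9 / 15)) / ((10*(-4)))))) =1 / 13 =0.08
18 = 18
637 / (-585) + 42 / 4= 847 / 90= 9.41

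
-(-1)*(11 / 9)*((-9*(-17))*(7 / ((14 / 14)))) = 1309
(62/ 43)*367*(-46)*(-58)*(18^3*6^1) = 2124282858624/ 43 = 49401926944.74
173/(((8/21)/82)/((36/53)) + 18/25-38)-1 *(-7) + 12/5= 171802796/36103715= 4.76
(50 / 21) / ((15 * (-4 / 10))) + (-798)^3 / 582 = -5335783141 / 6111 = -873144.03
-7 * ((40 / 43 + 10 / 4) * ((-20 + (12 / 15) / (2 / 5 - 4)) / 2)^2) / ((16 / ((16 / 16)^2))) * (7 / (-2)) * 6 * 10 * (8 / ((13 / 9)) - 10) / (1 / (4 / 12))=-1335136075 / 27864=-47916.17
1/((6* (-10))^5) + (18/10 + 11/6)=2825279999/777600000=3.63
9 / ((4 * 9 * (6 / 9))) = 3 / 8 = 0.38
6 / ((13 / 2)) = 12 / 13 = 0.92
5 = 5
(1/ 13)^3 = 1/ 2197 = 0.00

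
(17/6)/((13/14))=119/39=3.05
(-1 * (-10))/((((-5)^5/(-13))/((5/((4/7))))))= 91/250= 0.36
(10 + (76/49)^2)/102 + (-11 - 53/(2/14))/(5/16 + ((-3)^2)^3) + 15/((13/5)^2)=62673872510/34497263073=1.82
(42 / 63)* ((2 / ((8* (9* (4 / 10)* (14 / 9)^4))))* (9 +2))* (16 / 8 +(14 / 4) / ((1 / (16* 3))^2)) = 701.54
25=25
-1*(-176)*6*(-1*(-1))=1056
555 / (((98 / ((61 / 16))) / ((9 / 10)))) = 60939 / 3136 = 19.43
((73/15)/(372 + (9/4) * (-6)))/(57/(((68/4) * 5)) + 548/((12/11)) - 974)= -1241/43057284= -0.00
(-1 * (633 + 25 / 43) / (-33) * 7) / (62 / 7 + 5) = 1334956 / 137643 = 9.70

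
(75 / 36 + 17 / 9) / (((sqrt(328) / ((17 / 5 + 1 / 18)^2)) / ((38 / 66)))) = 23890087 * sqrt(82) / 143467200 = 1.51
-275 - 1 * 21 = -296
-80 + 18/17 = -1342/17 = -78.94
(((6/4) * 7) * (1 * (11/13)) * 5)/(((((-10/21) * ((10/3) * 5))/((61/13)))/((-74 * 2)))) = 32846121/8450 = 3887.11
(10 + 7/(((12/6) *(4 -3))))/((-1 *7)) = -27/14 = -1.93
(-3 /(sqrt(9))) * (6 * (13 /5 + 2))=-138 /5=-27.60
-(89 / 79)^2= -7921 / 6241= -1.27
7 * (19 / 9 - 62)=-419.22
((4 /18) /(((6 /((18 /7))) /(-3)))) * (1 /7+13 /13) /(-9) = 0.04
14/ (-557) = -14/ 557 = -0.03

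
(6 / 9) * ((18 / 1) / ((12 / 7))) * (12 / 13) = 84 / 13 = 6.46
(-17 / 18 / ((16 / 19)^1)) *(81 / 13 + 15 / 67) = -302651 / 41808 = -7.24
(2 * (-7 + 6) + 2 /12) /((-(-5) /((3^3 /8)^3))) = -72171 /5120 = -14.10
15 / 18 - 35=-205 / 6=-34.17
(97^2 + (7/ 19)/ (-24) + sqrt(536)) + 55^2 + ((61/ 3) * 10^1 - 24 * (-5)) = 2 * sqrt(134) + 5817337/ 456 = 12780.47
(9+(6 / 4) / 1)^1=21 / 2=10.50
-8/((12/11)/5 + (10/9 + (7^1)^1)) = -3960/4123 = -0.96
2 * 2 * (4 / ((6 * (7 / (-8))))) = -64 / 21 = -3.05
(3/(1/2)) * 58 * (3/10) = 522/5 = 104.40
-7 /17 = -0.41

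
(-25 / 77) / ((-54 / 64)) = 800 / 2079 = 0.38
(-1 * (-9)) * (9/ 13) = 81/ 13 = 6.23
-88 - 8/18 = -796/9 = -88.44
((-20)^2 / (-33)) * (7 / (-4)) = 21.21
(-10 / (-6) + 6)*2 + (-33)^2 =3313 / 3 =1104.33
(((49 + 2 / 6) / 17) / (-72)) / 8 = -37 / 7344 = -0.01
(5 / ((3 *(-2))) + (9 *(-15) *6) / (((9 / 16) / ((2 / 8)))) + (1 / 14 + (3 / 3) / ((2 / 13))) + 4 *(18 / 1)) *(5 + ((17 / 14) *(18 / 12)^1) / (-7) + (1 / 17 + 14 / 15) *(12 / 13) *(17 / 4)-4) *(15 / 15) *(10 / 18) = -77733235 / 107016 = -726.37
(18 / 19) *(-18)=-324 / 19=-17.05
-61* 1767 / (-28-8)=35929 / 12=2994.08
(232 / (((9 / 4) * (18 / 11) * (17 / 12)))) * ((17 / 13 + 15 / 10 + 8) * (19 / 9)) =54500512 / 53703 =1014.85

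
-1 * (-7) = 7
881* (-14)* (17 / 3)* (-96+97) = -209678 / 3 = -69892.67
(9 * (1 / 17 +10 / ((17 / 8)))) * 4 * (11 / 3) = 10692 / 17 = 628.94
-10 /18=-5 /9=-0.56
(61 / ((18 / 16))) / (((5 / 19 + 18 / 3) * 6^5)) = 1159 / 1041012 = 0.00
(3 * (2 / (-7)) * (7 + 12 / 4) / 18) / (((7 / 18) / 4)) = -240 / 49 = -4.90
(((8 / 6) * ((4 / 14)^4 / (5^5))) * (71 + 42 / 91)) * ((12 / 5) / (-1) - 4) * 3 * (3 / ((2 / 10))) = -5707776 / 97540625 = -0.06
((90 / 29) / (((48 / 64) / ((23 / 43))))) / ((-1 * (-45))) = 0.05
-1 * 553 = -553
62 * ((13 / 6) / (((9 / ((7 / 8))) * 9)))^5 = 193449964981 / 444223250467651584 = 0.00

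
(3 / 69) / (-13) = -1 / 299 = -0.00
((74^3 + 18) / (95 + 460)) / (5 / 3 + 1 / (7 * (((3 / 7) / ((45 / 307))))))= 62204647 / 146150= 425.62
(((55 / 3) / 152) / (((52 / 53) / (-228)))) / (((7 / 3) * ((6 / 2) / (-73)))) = 212795 / 728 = 292.30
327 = 327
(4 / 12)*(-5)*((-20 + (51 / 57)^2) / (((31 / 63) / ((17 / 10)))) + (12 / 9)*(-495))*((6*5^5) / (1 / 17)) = 4318196615625 / 11191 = 385863338.01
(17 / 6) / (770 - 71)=17 / 4194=0.00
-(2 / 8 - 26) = 25.75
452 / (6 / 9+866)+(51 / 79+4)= 265331 / 51350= 5.17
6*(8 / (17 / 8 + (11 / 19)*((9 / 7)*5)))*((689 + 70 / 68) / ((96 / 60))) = 374437560 / 105757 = 3540.55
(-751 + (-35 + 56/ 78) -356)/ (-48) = 22255/ 936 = 23.78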